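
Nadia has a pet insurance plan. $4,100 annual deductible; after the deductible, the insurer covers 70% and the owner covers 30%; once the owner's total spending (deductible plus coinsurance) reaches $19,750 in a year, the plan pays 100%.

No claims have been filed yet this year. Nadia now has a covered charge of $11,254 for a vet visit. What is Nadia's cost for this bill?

Nothing has been paid toward the $4,100 deductible, so the first $4,100 of this charge is applied there.
The remaining $7,154 (= $11,254 − $4,100) moves to coinsurance.
Coinsurance: $7,154 × 30% = $2,146.20.
So the owner owes $4,100 + $2,146.20 = $6,246.20 before any cap.
Cumulative spending $0 + $6,246.20 = $6,246.20 stays under the $19,750 maximum.

$6,246.20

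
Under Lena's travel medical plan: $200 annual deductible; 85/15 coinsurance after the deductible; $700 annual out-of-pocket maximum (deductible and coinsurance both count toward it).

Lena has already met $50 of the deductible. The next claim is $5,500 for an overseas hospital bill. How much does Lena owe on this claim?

Deductible still to meet: $200 − $50 = $150.
After the $150 deductible portion, $5,500 − $150 = $5,350 is subject to coinsurance.
Traveler's 15% share of $5,350 is $802.50.
That puts the traveler's cost at $150 + $802.50 = $952.50 before any cap.
That would bring total out-of-pocket to $1,002.50, past the $700 cap. The traveler is capped at $700 − $50 = $650 on this claim.

$650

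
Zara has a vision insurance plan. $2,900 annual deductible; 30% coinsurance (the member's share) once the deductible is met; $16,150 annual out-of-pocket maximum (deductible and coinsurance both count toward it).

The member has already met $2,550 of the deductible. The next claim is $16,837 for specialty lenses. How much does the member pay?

$2,550 of the $2,900 deductible is already met, leaving $350.
The remaining $16,487 (= $16,837 − $350) moves to coinsurance.
Coinsurance: $16,487 × 30% = $4,946.10.
That puts the member's cost at $350 + $4,946.10 = $5,296.10 before any cap.
Cumulative spending $2,550 + $5,296.10 = $7,846.10 stays under the $16,150 maximum.

$5,296.10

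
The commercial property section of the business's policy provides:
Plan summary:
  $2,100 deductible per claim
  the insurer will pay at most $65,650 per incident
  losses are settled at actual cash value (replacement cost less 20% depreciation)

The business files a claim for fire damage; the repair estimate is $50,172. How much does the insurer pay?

Depreciate 20%: the covered value is $50,172 × 0.8 = $40,137.60.
Less the $2,100 deductible: $40,137.60 − $2,100 = $38,037.60.
$38,037.60 ≤ $65,650, so the limit doesn't bind; insurer pays $38,037.60.

$38,037.60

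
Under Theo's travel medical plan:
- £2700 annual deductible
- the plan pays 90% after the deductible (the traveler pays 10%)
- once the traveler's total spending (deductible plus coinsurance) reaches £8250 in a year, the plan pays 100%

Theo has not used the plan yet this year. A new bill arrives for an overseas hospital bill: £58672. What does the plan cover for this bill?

The full £2700 deductible is still open; £2700 of this bill applies to it.
That leaves £58672 − £2700 = £55972 for coinsurance.
Traveler's 10% share of £55972 is £5597.20.
Traveler responsibility before any cap: £2700 + £5597.20 = £8297.20.
Year-to-date out-of-pocket would reach £0 + £8297.20 = £8297.20, above the £8250 maximum, so the traveler pays only £8250 − £0 = £8250.
Insurer pays the balance: £58672 − £8250 = £50422.

£50422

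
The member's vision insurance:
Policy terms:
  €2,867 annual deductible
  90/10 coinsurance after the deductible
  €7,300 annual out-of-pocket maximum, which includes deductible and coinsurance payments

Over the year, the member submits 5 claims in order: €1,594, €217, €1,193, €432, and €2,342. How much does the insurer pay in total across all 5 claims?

Claim 1 (€1,594): fully absorbed by the deductible. Cost to member: €1,594. OOP to date €1,594. Insurer: €1,594 − €1,594 = €0.
Claim 2 (€217): fully absorbed by the deductible. Member pays €217; OOP now €1,811. Plan pays €217 − €217 = €0.
Claim 3 (€1,193): €1,056 finishes the deductible; €137 goes to coinsurance; coinsurance €137 × 10% = €13.70. Member owes €1,069.70 (running OOP €2,880.70). Insurer: €1,193 − €1,069.70 = €123.30.
Claim 4 (€432): 10% coinsurance on €432 = €43.20. Member pays €43.20; OOP now €2,923.90. Plan pays €432 − €43.20 = €388.80.
Claim 5 (€2,342): deductible met; 10% of €2,342 = €234.20. Member owes €234.20 (running OOP €3,158.10). Plan pays €2,342 − €234.20 = €2,107.80.
Insurer total = bills − member's total = €5,778 − €3,158.10 = €2,619.90.

€2,619.90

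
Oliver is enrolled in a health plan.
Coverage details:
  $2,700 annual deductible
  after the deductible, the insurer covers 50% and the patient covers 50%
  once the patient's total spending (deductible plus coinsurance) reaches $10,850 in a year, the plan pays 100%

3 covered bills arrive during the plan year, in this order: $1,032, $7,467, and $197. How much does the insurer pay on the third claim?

$98.50

Claim 1 ($1,032): fully absorbed by the deductible. Cost to patient: $1,032. OOP to date $1,032. Plan pays $1,032 − $1,032 = $0.
Claim 2 ($7,467): $1,668 to deductible, leaving $5,799; patient's 50% is $2,899.50. Cost to patient: $4,567.50. OOP to date $5,599.50. Plan pays $7,467 − $4,567.50 = $2,899.50.
Claim 3 ($197): deductible met; 50% of $197 = $98.50. Cost to patient: $98.50. OOP to date $5,698. Insurer: $197 − $98.50 = $98.50.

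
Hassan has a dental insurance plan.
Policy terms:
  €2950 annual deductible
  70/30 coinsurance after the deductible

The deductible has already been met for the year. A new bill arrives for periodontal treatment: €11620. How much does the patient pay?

€3486

With the deductible met, the entire €11620 is subject to coinsurance.
30% of €11620 = €3486 falls to the patient.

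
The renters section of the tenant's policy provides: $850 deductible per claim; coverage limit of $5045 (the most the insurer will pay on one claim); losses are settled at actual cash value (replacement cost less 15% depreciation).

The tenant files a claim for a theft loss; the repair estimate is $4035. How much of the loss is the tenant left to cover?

Actual cash value after 15% depreciation: $4035 × 85% = $3429.75.
After the deductible, $3429.75 − $850 = $2579.75 remains.
$2579.75 is within the $5045 limit, so the insurer pays $2579.75.
The tenant bears the rest of the original loss: $4035 − $2579.75 = $1455.25.

$1455.25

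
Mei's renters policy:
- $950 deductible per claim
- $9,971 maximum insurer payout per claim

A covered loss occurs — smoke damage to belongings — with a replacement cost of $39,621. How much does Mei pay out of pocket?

After the deductible, $39,621 − $950 = $38,671 remains.
$38,671 exceeds the $9,971 limit, so the insurer pays the limit: $9,971.
Tenant's share is the uncovered remainder: $39,621 − $9,971 = $29,650.

$29,650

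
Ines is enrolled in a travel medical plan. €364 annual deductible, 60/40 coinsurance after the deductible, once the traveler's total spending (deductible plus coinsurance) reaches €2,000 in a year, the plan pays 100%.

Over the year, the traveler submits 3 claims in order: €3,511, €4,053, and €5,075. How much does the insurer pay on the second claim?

#1 (€3,511): €364 to deductible, leaving €3,147; coinsurance €3,147 × 40% = €1,258.80. Traveler pays €1,622.80; OOP now €1,622.80. Insurer: €3,511 − €1,622.80 = €1,888.20.
#2 (€4,053): deductible met; 40% of €4,053 = €1,621.20. Adding that to €1,622.80 gives €3,244, past the €2,000 cap; traveler pays only €2,000 − €1,622.80 = €377.20. Insurer: €4,053 − €377.20 = €3,675.80.

€3,675.80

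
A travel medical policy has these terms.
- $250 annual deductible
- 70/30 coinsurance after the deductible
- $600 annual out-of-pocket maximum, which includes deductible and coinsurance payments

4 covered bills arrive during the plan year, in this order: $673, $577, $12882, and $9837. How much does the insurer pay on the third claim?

$12832

Claim 1 — $673: $250 to deductible, leaving $423; traveler's 30% is $126.90. Cost to traveler: $376.90. OOP to date $376.90. Plan pays $673 − $376.90 = $296.10.
Claim 2 — $577: deductible met; 30% of $577 = $173.10. Cost to traveler: $173.10. OOP to date $550. Plan pays $577 − $173.10 = $403.90.
Claim 3 — $12882: deductible met; 30% of $12882 = $3864.60. That would push OOP to $4414.60, over the $600 cap, so traveler pays $600 − $550 = $50. Insurer: $12882 − $50 = $12832.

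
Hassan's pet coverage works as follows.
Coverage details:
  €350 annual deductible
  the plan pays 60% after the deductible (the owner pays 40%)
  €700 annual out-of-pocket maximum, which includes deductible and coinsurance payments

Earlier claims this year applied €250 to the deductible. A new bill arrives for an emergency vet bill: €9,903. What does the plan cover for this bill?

€250 of the €350 deductible is already met, leaving €100.
That leaves €9,903 − €100 = €9,803 for coinsurance.
Owner's 40% share of €9,803 is €3,921.20.
So the owner owes €100 + €3,921.20 = €4,021.20 before any cap.
That would bring total out-of-pocket to €4,271.20, past the €700 cap. The owner is capped at €700 − €250 = €450 on this claim.
The insurer covers the remainder: €9,903 − €450 = €9,453.

€9,453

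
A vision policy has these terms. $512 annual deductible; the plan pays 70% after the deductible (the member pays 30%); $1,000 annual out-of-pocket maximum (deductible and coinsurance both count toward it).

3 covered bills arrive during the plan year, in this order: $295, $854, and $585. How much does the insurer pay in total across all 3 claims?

Claim 1 — $295: all of it applies to the deductible. Member owes $295 (running OOP $295). Plan pays $295 − $295 = $0.
Claim 2 — $854: $217 to deductible, leaving $637; coinsurance $637 × 30% = $191.10. Member pays $408.10; OOP now $703.10. Insurer: $854 − $408.10 = $445.90.
Claim 3 — $585: 30% coinsurance on $585 = $175.50. Member pays $175.50; OOP now $878.60. Plan pays $585 − $175.50 = $409.50.
Insurer total = bills − member's total = $1,734 − $878.60 = $855.40.

$855.40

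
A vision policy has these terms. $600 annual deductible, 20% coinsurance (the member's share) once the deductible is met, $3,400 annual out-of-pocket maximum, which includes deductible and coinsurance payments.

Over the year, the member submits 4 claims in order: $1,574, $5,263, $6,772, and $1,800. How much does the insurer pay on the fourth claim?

Claim 1 — $1,574: deductible takes $600, $974 remains; 20% of $974 = $194.80. Member owes $794.80 (running OOP $794.80). Plan pays $1,574 − $794.80 = $779.20.
Claim 2 — $5,263: 20% coinsurance on $5,263 = $1,052.60. Member owes $1,052.60 (running OOP $1,847.40). Insurer: $5,263 − $1,052.60 = $4,210.40.
Claim 3 — $6,772: deductible met; 20% of $6,772 = $1,354.40. Member owes $1,354.40 (running OOP $3,201.80). Plan pays $6,772 − $1,354.40 = $5,417.60.
Claim 4 — $1,800: 20% coinsurance on $1,800 = $360. Adding that to $3,201.80 gives $3,561.80, past the $3,400 cap; member pays only $3,400 − $3,201.80 = $198.20. Plan pays $1,800 − $198.20 = $1,601.80.

$1,601.80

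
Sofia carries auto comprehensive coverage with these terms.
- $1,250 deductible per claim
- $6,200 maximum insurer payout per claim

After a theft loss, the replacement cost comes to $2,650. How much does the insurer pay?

After the deductible, $2,650 − $1,250 = $1,400 remains.
$1,400 ≤ $6,200, so the limit doesn't bind; insurer pays $1,400.

$1,400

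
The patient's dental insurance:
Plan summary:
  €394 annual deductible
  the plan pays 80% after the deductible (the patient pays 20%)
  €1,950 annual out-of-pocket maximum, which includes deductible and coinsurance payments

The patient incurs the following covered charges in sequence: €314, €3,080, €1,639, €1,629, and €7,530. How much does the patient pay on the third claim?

€327.80

Claim 1 — €314: entire amount goes to the deductible. Patient owes €314 (running OOP €314).
Claim 2 — €3,080: deductible takes €80, €3,000 remains; coinsurance €3,000 × 20% = €600. Cost to patient: €680. OOP to date €994.
Claim 3 — €1,639: deductible met; 20% of €1,639 = €327.80. Patient pays €327.80; OOP now €1,321.80.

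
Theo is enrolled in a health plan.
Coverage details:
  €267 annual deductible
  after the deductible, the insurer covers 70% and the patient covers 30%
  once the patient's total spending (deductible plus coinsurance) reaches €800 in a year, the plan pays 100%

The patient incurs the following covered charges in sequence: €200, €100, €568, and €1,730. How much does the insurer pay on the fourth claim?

Bill 1, €200: all of it applies to the deductible. Patient pays €200; OOP now €200. Plan pays €200 − €200 = €0.
Bill 2, €100: €67 finishes the deductible; €33 goes to coinsurance; 30% of €33 = €9.90. Cost to patient: €76.90. OOP to date €276.90. Plan pays €100 − €76.90 = €23.10.
Bill 3, €568: 30% coinsurance on €568 = €170.40. Patient owes €170.40 (running OOP €447.30). Plan pays €568 − €170.40 = €397.60.
Bill 4, €1,730: deductible already satisfied, so patient's share is 30% × €1,730 = €519. That would push OOP to €966.30, over the €800 cap, so patient pays €800 − €447.30 = €352.70. Insurer: €1,730 − €352.70 = €1,377.30.

€1,377.30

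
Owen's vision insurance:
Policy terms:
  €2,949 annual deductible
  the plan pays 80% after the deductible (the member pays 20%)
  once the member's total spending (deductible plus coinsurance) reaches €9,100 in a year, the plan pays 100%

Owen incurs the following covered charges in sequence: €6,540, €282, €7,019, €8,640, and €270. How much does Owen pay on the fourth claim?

€1,728

Claim 1 (€6,540): €2,949 finishes the deductible; €3,591 goes to coinsurance; 20% of €3,591 = €718.20. Cost to member: €3,667.20. OOP to date €3,667.20.
Claim 2 (€282): 20% coinsurance on €282 = €56.40. Member owes €56.40 (running OOP €3,723.60).
Claim 3 (€7,019): deductible met; 20% of €7,019 = €1,403.80. Cost to member: €1,403.80. OOP to date €5,127.40.
Claim 4 (€8,640): 20% coinsurance on €8,640 = €1,728. Cost to member: €1,728. OOP to date €6,855.40.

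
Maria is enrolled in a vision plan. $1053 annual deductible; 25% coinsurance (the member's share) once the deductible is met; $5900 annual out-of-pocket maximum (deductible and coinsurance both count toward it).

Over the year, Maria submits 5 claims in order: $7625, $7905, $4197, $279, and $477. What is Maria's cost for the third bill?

$1049.25

Claim 1 — $7625: $1053 to deductible, leaving $6572; coinsurance $6572 × 25% = $1643. Member pays $2696; OOP now $2696.
Claim 2 — $7905: deductible met; 25% of $7905 = $1976.25. Member owes $1976.25 (running OOP $4672.25).
Claim 3 — $4197: 25% coinsurance on $4197 = $1049.25. Member pays $1049.25; OOP now $5721.50.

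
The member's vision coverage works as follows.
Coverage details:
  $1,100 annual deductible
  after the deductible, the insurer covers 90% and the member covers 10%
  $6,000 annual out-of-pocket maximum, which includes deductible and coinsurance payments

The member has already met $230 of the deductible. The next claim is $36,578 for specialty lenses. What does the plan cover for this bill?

$32,137.20

$230 of the $1,100 deductible is already met, leaving $870.
After the $870 deductible portion, $36,578 − $870 = $35,708 is subject to coinsurance.
10% of $35,708 = $3,570.80 falls to the member.
That puts the member's cost at $870 + $3,570.80 = $4,440.80 before any cap.
Cumulative spending $230 + $4,440.80 = $4,670.80 stays under the $6,000 maximum.
Insurer pays the balance: $36,578 − $4,440.80 = $32,137.20.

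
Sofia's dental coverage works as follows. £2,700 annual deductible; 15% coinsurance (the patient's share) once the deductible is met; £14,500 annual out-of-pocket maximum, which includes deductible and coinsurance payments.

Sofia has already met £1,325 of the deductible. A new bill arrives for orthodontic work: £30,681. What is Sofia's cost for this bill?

£5,770.90

Deductible still to meet: £2,700 − £1,325 = £1,375.
That leaves £30,681 − £1,375 = £29,306 for coinsurance.
15% of £29,306 = £4,395.90 falls to the patient.
That puts the patient's cost at £1,375 + £4,395.90 = £5,770.90 before any cap.
Year-to-date out-of-pocket becomes £1,325 + £5,770.90 = £7,095.90, still under the £14,500 maximum, so no cap applies.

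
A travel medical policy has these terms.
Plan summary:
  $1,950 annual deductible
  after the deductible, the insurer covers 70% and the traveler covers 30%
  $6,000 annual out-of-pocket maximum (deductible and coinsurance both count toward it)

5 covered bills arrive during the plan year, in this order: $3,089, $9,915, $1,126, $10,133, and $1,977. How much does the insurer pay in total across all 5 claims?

#1 ($3,089): $1,950 finishes the deductible; $1,139 goes to coinsurance; 30% of $1,139 = $341.70. Cost to traveler: $2,291.70. OOP to date $2,291.70. Plan pays $3,089 − $2,291.70 = $797.30.
#2 ($9,915): 30% coinsurance on $9,915 = $2,974.50. Traveler owes $2,974.50 (running OOP $5,266.20). Plan pays $9,915 − $2,974.50 = $6,940.50.
#3 ($1,126): 30% coinsurance on $1,126 = $337.80. Traveler owes $337.80 (running OOP $5,604). Insurer: $1,126 − $337.80 = $788.20.
#4 ($10,133): 30% coinsurance on $10,133 = $3,039.90. Adding that to $5,604 gives $8,643.90, past the $6,000 cap; traveler pays only $6,000 − $5,604 = $396. Insurer: $10,133 − $396 = $9,737.
#5 ($1,977): deductible already satisfied, so traveler's share is 30% × $1,977 = $593.10. That would push OOP to $6,593.10, over the $6,000 cap, so traveler pays $6,000 − $6,000 = $0. Insurer: $1,977 − $0 = $1,977.
Insurer total: $797.30 + $6,940.50 + $788.20 + $9,737 + $1,977 = $20,240.

$20,240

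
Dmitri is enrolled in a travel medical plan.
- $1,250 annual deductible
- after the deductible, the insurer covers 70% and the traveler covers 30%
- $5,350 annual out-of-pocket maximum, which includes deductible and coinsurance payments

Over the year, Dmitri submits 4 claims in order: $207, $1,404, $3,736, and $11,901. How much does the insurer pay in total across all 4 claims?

$11,898

#1 ($207): all of it applies to the deductible. Traveler owes $207 (running OOP $207). Plan pays $207 − $207 = $0.
#2 ($1,404): deductible takes $1,043, $361 remains; traveler's 30% is $108.30. Traveler owes $1,151.30 (running OOP $1,358.30). Plan pays $1,404 − $1,151.30 = $252.70.
#3 ($3,736): 30% coinsurance on $3,736 = $1,120.80. Traveler pays $1,120.80; OOP now $2,479.10. Plan pays $3,736 − $1,120.80 = $2,615.20.
#4 ($11,901): deductible met; 30% of $11,901 = $3,570.30. Adding that to $2,479.10 gives $6,049.40, past the $5,350 cap; traveler pays only $5,350 − $2,479.10 = $2,870.90. Plan pays $11,901 − $2,870.90 = $9,030.10.
Insurer total = bills − traveler's total = $17,248 − $5,350 = $11,898.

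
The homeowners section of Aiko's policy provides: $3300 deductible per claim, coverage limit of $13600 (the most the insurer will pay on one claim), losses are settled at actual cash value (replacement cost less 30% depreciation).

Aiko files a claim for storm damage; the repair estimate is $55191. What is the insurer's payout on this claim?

At 30% depreciation, ACV = $55191 − $16557.30 = $38633.70.
Less the $3300 deductible: $38633.70 − $3300 = $35333.70.
Since $35333.70 > $13600, the payout is capped at $13600.

$13600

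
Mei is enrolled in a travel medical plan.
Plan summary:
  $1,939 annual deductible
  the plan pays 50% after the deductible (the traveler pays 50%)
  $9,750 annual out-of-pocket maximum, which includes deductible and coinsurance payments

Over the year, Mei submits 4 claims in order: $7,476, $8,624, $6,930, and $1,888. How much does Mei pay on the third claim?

$730.50

Claim 1 — $7,476: $1,939 to deductible, leaving $5,537; coinsurance $5,537 × 50% = $2,768.50. Traveler owes $4,707.50 (running OOP $4,707.50).
Claim 2 — $8,624: deductible met; 50% of $8,624 = $4,312. Cost to traveler: $4,312. OOP to date $9,019.50.
Claim 3 — $6,930: deductible met; 50% of $6,930 = $3,465. Adding that to $9,019.50 gives $12,484.50, past the $9,750 cap; traveler pays only $9,750 − $9,019.50 = $730.50.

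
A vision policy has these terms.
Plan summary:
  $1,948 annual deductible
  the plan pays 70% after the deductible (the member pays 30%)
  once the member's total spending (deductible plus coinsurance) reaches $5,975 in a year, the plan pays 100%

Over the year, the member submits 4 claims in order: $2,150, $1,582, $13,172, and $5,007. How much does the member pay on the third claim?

#1 ($2,150): $1,948 to deductible, leaving $202; member's 30% is $60.60. Member owes $2,008.60 (running OOP $2,008.60).
#2 ($1,582): deductible already satisfied, so member's share is 30% × $1,582 = $474.60. Cost to member: $474.60. OOP to date $2,483.20.
#3 ($13,172): deductible met; 30% of $13,172 = $3,951.60. Adding that to $2,483.20 gives $6,434.80, past the $5,975 cap; member pays only $5,975 − $2,483.20 = $3,491.80.

$3,491.80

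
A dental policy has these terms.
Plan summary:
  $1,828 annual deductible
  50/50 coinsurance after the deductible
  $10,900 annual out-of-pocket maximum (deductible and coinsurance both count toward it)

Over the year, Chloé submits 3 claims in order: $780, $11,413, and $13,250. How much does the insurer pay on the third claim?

#1 ($780): fully absorbed by the deductible. Patient owes $780 (running OOP $780). Plan pays $780 − $780 = $0.
#2 ($11,413): $1,048 finishes the deductible; $10,365 goes to coinsurance; coinsurance $10,365 × 50% = $5,182.50. Cost to patient: $6,230.50. OOP to date $7,010.50. Plan pays $11,413 − $6,230.50 = $5,182.50.
#3 ($13,250): deductible already satisfied, so patient's share is 50% × $13,250 = $6,625. That would push OOP to $13,635.50, over the $10,900 cap, so patient pays $10,900 − $7,010.50 = $3,889.50. Plan pays $13,250 − $3,889.50 = $9,360.50.

$9,360.50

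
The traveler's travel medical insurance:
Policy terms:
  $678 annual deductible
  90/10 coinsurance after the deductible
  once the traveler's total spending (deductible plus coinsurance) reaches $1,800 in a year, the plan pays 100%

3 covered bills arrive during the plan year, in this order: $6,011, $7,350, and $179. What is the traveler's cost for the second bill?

#1 ($6,011): $678 finishes the deductible; $5,333 goes to coinsurance; 10% of $5,333 = $533.30. Cost to traveler: $1,211.30. OOP to date $1,211.30.
#2 ($7,350): deductible already satisfied, so traveler's share is 10% × $7,350 = $735. OOP would hit $1,946.30 > $1,800, so the cap limits the traveler to $1,800 − $1,211.30 = $588.70.

$588.70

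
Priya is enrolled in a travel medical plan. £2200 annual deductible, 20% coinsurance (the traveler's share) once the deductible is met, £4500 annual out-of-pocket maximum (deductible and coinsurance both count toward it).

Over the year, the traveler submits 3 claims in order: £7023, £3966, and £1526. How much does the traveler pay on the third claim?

£305.20

Claim 1 (£7023): £2200 finishes the deductible; £4823 goes to coinsurance; coinsurance £4823 × 20% = £964.60. Traveler owes £3164.60 (running OOP £3164.60).
Claim 2 (£3966): deductible already satisfied, so traveler's share is 20% × £3966 = £793.20. Traveler owes £793.20 (running OOP £3957.80).
Claim 3 (£1526): deductible met; 20% of £1526 = £305.20. Traveler owes £305.20 (running OOP £4263).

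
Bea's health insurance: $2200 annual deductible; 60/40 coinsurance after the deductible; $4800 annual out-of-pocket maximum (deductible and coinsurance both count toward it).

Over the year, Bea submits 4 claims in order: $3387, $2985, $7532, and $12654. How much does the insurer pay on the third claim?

$6600.80

Claim 1 ($3387): $2200 finishes the deductible; $1187 goes to coinsurance; coinsurance $1187 × 40% = $474.80. Cost to patient: $2674.80. OOP to date $2674.80. Insurer: $3387 − $2674.80 = $712.20.
Claim 2 ($2985): deductible met; 40% of $2985 = $1194. Cost to patient: $1194. OOP to date $3868.80. Plan pays $2985 − $1194 = $1791.
Claim 3 ($7532): 40% coinsurance on $7532 = $3012.80. That would push OOP to $6881.60, over the $4800 cap, so patient pays $4800 − $3868.80 = $931.20. Plan pays $7532 − $931.20 = $6600.80.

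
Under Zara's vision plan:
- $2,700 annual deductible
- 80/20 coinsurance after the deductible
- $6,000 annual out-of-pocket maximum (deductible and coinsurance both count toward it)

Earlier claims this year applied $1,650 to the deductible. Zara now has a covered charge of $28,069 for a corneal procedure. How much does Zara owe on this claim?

Deductible still to meet: $2,700 − $1,650 = $1,050.
After the $1,050 deductible portion, $28,069 − $1,050 = $27,019 is subject to coinsurance.
20% of $27,019 = $5,403.80 falls to the member.
That puts the member's cost at $1,050 + $5,403.80 = $6,453.80 before any cap.
That would bring total out-of-pocket to $8,103.80, past the $6,000 cap. The member is capped at $6,000 − $1,650 = $4,350 on this claim.

$4,350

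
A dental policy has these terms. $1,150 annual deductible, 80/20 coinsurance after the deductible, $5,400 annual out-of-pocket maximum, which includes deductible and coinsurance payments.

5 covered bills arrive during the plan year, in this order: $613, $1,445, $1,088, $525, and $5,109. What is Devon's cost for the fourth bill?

$105

Bill 1, $613: all of it applies to the deductible. Cost to patient: $613. OOP to date $613.
Bill 2, $1,445: $537 to deductible, leaving $908; 20% of $908 = $181.60. Patient owes $718.60 (running OOP $1,331.60).
Bill 3, $1,088: 20% coinsurance on $1,088 = $217.60. Cost to patient: $217.60. OOP to date $1,549.20.
Bill 4, $525: deductible met; 20% of $525 = $105. Patient pays $105; OOP now $1,654.20.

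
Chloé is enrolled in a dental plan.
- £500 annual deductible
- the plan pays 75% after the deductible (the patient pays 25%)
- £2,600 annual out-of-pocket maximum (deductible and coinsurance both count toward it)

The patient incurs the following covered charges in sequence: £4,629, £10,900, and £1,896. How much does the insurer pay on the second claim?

£9,832.25

Claim 1 — £4,629: £500 finishes the deductible; £4,129 goes to coinsurance; patient's 25% is £1,032.25. Patient owes £1,532.25 (running OOP £1,532.25). Insurer: £4,629 − £1,532.25 = £3,096.75.
Claim 2 — £10,900: 25% coinsurance on £10,900 = £2,725. That would push OOP to £4,257.25, over the £2,600 cap, so patient pays £2,600 − £1,532.25 = £1,067.75. Plan pays £10,900 − £1,067.75 = £9,832.25.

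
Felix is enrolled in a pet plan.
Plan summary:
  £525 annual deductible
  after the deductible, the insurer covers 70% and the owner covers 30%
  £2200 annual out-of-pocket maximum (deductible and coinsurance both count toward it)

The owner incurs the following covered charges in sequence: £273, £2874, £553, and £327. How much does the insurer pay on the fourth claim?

Claim 1 (£273): entire amount goes to the deductible. Cost to owner: £273. OOP to date £273. Insurer: £273 − £273 = £0.
Claim 2 (£2874): £252 to deductible, leaving £2622; coinsurance £2622 × 30% = £786.60. Owner pays £1038.60; OOP now £1311.60. Insurer: £2874 − £1038.60 = £1835.40.
Claim 3 (£553): deductible met; 30% of £553 = £165.90. Owner owes £165.90 (running OOP £1477.50). Insurer: £553 − £165.90 = £387.10.
Claim 4 (£327): 30% coinsurance on £327 = £98.10. Owner owes £98.10 (running OOP £1575.60). Insurer: £327 − £98.10 = £228.90.

£228.90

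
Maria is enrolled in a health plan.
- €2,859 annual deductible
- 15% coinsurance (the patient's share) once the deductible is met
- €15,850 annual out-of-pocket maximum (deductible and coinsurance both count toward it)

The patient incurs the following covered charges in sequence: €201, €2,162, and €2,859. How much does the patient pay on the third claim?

Bill 1, €201: all of it applies to the deductible. Patient owes €201 (running OOP €201).
Bill 2, €2,162: fully absorbed by the deductible. Cost to patient: €2,162. OOP to date €2,363.
Bill 3, €2,859: €496 to deductible, leaving €2,363; patient's 15% is €354.45. Patient pays €850.45; OOP now €3,213.45.

€850.45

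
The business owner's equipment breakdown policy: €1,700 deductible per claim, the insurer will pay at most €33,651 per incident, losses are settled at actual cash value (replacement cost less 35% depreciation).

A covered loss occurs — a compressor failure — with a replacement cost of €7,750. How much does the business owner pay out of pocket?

€4,412.50

At 35% depreciation, ACV = €7,750 − €2,712.50 = €5,037.50.
After the deductible, €5,037.50 − €1,700 = €3,337.50 remains.
That's under the €33,651 cap, so the insurer reimburses the full €3,337.50.
The business owner bears the rest of the original loss: €7,750 − €3,337.50 = €4,412.50.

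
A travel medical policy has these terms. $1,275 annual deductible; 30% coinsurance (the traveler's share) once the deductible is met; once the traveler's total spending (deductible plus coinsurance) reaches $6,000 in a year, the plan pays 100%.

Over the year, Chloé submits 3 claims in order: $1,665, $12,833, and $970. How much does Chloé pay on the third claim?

#1 ($1,665): deductible takes $1,275, $390 remains; coinsurance $390 × 30% = $117. Traveler pays $1,392; OOP now $1,392.
#2 ($12,833): 30% coinsurance on $12,833 = $3,849.90. Cost to traveler: $3,849.90. OOP to date $5,241.90.
#3 ($970): deductible already satisfied, so traveler's share is 30% × $970 = $291. Traveler pays $291; OOP now $5,532.90.

$291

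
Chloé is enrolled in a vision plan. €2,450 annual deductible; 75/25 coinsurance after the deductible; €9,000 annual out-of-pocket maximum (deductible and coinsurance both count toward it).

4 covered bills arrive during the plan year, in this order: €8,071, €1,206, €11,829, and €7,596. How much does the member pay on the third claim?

#1 (€8,071): deductible takes €2,450, €5,621 remains; member's 25% is €1,405.25. Member owes €3,855.25 (running OOP €3,855.25).
#2 (€1,206): deductible already satisfied, so member's share is 25% × €1,206 = €301.50. Member owes €301.50 (running OOP €4,156.75).
#3 (€11,829): deductible already satisfied, so member's share is 25% × €11,829 = €2,957.25. Member owes €2,957.25 (running OOP €7,114).

€2,957.25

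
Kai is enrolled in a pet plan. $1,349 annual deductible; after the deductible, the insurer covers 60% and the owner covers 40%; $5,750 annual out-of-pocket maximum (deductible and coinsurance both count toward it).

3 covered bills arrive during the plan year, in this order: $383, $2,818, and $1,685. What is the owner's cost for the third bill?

Claim 1 ($383): fully absorbed by the deductible. Owner pays $383; OOP now $383.
Claim 2 ($2,818): $966 finishes the deductible; $1,852 goes to coinsurance; 40% of $1,852 = $740.80. Cost to owner: $1,706.80. OOP to date $2,089.80.
Claim 3 ($1,685): deductible met; 40% of $1,685 = $674. Owner pays $674; OOP now $2,763.80.

$674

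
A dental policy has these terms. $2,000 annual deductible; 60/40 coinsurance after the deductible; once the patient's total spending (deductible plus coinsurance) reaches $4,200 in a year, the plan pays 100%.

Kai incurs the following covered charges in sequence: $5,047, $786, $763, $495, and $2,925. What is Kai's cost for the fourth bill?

$198

Claim 1 — $5,047: $2,000 finishes the deductible; $3,047 goes to coinsurance; patient's 40% is $1,218.80. Patient owes $3,218.80 (running OOP $3,218.80).
Claim 2 — $786: deductible already satisfied, so patient's share is 40% × $786 = $314.40. Patient owes $314.40 (running OOP $3,533.20).
Claim 3 — $763: 40% coinsurance on $763 = $305.20. Patient owes $305.20 (running OOP $3,838.40).
Claim 4 — $495: deductible met; 40% of $495 = $198. Patient owes $198 (running OOP $4,036.40).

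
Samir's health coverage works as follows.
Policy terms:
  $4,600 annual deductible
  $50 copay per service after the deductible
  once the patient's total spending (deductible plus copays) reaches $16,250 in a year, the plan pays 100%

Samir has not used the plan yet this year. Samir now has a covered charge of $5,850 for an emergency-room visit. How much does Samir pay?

Deductible not yet touched, so the first $4,600 of the bill goes to the deductible.
That leaves $5,850 − $4,600 = $1,250 for the copay.
Copay on this service: $50.
Patient responsibility before any cap: $4,600 + $50 = $4,650.
Year-to-date out-of-pocket becomes $0 + $4,650 = $4,650, still under the $16,250 maximum, so no cap applies.

$4,650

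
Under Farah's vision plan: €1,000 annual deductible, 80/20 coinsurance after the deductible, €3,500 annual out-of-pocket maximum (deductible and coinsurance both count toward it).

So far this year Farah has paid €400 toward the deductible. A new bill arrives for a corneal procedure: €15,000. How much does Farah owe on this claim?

€3,100

Deductible still to meet: €1,000 − €400 = €600.
That leaves €15,000 − €600 = €14,400 for coinsurance.
Member's 20% share of €14,400 is €2,880.
So the member owes €600 + €2,880 = €3,480 before any cap.
Year-to-date out-of-pocket would reach €400 + €3,480 = €3,880, above the €3,500 maximum, so the member pays only €3,500 − €400 = €3,100.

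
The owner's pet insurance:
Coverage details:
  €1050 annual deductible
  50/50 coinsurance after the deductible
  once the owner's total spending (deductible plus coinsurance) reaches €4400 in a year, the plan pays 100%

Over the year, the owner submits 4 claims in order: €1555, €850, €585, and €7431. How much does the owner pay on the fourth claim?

Bill 1, €1555: €1050 finishes the deductible; €505 goes to coinsurance; 50% of €505 = €252.50. Owner owes €1302.50 (running OOP €1302.50).
Bill 2, €850: deductible met; 50% of €850 = €425. Owner owes €425 (running OOP €1727.50).
Bill 3, €585: deductible already satisfied, so owner's share is 50% × €585 = €292.50. Owner pays €292.50; OOP now €2020.
Bill 4, €7431: 50% coinsurance on €7431 = €3715.50. That would push OOP to €5735.50, over the €4400 cap, so owner pays €4400 − €2020 = €2380.

€2380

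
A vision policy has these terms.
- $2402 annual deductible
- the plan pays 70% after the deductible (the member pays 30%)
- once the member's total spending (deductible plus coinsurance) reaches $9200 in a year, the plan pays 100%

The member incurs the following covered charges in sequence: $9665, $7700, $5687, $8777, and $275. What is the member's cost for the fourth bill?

$603

Claim 1 — $9665: $2402 finishes the deductible; $7263 goes to coinsurance; 30% of $7263 = $2178.90. Member pays $4580.90; OOP now $4580.90.
Claim 2 — $7700: deductible met; 30% of $7700 = $2310. Member owes $2310 (running OOP $6890.90).
Claim 3 — $5687: deductible met; 30% of $5687 = $1706.10. Member pays $1706.10; OOP now $8597.
Claim 4 — $8777: deductible met; 30% of $8777 = $2633.10. OOP would hit $11230.10 > $9200, so the cap limits the member to $9200 − $8597 = $603.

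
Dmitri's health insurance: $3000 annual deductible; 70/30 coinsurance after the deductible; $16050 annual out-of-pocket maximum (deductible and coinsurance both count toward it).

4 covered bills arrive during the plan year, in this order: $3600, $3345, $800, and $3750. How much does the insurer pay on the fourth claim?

$2625

Claim 1 ($3600): deductible takes $3000, $600 remains; patient's 30% is $180. Cost to patient: $3180. OOP to date $3180. Plan pays $3600 − $3180 = $420.
Claim 2 ($3345): 30% coinsurance on $3345 = $1003.50. Cost to patient: $1003.50. OOP to date $4183.50. Plan pays $3345 − $1003.50 = $2341.50.
Claim 3 ($800): 30% coinsurance on $800 = $240. Cost to patient: $240. OOP to date $4423.50. Insurer: $800 − $240 = $560.
Claim 4 ($3750): deductible already satisfied, so patient's share is 30% × $3750 = $1125. Patient owes $1125 (running OOP $5548.50). Plan pays $3750 − $1125 = $2625.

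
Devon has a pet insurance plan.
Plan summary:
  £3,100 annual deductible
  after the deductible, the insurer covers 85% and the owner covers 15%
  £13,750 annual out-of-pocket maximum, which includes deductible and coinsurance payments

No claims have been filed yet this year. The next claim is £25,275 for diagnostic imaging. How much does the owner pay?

Deductible not yet touched, so the first £3,100 of the bill goes to the deductible.
That leaves £25,275 − £3,100 = £22,175 for coinsurance.
15% of £22,175 = £3,326.25 falls to the owner.
That puts the owner's cost at £3,100 + £3,326.25 = £6,426.25 before any cap.
Year-to-date out-of-pocket becomes £0 + £6,426.25 = £6,426.25, still under the £13,750 maximum, so no cap applies.

£6,426.25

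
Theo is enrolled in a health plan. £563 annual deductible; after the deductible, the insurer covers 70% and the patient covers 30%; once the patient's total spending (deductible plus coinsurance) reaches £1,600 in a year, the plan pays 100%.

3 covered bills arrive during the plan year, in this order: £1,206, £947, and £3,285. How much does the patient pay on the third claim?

Claim 1 (£1,206): £563 finishes the deductible; £643 goes to coinsurance; 30% of £643 = £192.90. Patient owes £755.90 (running OOP £755.90).
Claim 2 (£947): deductible met; 30% of £947 = £284.10. Patient pays £284.10; OOP now £1,040.
Claim 3 (£3,285): 30% coinsurance on £3,285 = £985.50. OOP would hit £2,025.50 > £1,600, so the cap limits the patient to £1,600 − £1,040 = £560.

£560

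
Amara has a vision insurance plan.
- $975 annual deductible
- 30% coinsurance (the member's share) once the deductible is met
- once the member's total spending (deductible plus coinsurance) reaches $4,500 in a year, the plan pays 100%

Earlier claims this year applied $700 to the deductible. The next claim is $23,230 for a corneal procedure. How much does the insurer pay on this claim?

$19,430

Deductible still to meet: $975 − $700 = $275.
After the $275 deductible portion, $23,230 − $275 = $22,955 is subject to coinsurance.
30% of $22,955 = $6,886.50 falls to the member.
That puts the member's cost at $275 + $6,886.50 = $7,161.50 before any cap.
That would bring total out-of-pocket to $7,861.50, past the $4,500 cap. The member is capped at $4,500 − $700 = $3,800 on this claim.
The plan picks up $23,230 − $3,800 = $19,430.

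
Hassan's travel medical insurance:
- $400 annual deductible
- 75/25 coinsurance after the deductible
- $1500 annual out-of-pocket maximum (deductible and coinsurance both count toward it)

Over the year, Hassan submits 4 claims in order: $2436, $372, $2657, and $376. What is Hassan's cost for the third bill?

$498

Bill 1, $2436: $400 to deductible, leaving $2036; coinsurance $2036 × 25% = $509. Traveler pays $909; OOP now $909.
Bill 2, $372: deductible already satisfied, so traveler's share is 25% × $372 = $93. Traveler owes $93 (running OOP $1002).
Bill 3, $2657: deductible already satisfied, so traveler's share is 25% × $2657 = $664.25. OOP would hit $1666.25 > $1500, so the cap limits the traveler to $1500 − $1002 = $498.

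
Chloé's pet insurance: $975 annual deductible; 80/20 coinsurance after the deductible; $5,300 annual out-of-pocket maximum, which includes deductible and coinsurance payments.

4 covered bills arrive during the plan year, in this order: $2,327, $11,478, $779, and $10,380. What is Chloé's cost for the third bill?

Bill 1, $2,327: $975 to deductible, leaving $1,352; coinsurance $1,352 × 20% = $270.40. Owner pays $1,245.40; OOP now $1,245.40.
Bill 2, $11,478: deductible met; 20% of $11,478 = $2,295.60. Owner owes $2,295.60 (running OOP $3,541).
Bill 3, $779: deductible met; 20% of $779 = $155.80. Cost to owner: $155.80. OOP to date $3,696.80.

$155.80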